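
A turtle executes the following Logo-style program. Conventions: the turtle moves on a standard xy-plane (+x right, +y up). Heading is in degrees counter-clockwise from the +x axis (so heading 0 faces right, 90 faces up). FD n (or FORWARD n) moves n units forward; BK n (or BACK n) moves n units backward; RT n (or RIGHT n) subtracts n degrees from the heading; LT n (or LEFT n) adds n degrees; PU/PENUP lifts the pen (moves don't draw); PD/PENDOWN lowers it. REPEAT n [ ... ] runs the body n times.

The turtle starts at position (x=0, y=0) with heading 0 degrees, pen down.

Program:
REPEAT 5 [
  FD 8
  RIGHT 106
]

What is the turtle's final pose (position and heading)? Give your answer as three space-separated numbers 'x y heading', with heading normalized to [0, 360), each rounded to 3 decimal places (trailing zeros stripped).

Answer: 8.463 -5.288 190

Derivation:
Executing turtle program step by step:
Start: pos=(0,0), heading=0, pen down
REPEAT 5 [
  -- iteration 1/5 --
  FD 8: (0,0) -> (8,0) [heading=0, draw]
  RT 106: heading 0 -> 254
  -- iteration 2/5 --
  FD 8: (8,0) -> (5.795,-7.69) [heading=254, draw]
  RT 106: heading 254 -> 148
  -- iteration 3/5 --
  FD 8: (5.795,-7.69) -> (-0.989,-3.451) [heading=148, draw]
  RT 106: heading 148 -> 42
  -- iteration 4/5 --
  FD 8: (-0.989,-3.451) -> (4.956,1.902) [heading=42, draw]
  RT 106: heading 42 -> 296
  -- iteration 5/5 --
  FD 8: (4.956,1.902) -> (8.463,-5.288) [heading=296, draw]
  RT 106: heading 296 -> 190
]
Final: pos=(8.463,-5.288), heading=190, 5 segment(s) drawn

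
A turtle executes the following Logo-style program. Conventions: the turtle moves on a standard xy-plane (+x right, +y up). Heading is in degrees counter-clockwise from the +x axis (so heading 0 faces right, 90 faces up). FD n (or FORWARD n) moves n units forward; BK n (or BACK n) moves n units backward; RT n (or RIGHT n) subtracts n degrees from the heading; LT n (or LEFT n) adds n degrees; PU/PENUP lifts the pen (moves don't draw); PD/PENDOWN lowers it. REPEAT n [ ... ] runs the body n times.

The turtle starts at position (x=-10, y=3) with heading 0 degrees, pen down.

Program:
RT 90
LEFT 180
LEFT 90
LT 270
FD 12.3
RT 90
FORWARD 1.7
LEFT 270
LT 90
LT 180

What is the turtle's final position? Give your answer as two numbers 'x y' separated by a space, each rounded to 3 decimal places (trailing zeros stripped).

Executing turtle program step by step:
Start: pos=(-10,3), heading=0, pen down
RT 90: heading 0 -> 270
LT 180: heading 270 -> 90
LT 90: heading 90 -> 180
LT 270: heading 180 -> 90
FD 12.3: (-10,3) -> (-10,15.3) [heading=90, draw]
RT 90: heading 90 -> 0
FD 1.7: (-10,15.3) -> (-8.3,15.3) [heading=0, draw]
LT 270: heading 0 -> 270
LT 90: heading 270 -> 0
LT 180: heading 0 -> 180
Final: pos=(-8.3,15.3), heading=180, 2 segment(s) drawn

Answer: -8.3 15.3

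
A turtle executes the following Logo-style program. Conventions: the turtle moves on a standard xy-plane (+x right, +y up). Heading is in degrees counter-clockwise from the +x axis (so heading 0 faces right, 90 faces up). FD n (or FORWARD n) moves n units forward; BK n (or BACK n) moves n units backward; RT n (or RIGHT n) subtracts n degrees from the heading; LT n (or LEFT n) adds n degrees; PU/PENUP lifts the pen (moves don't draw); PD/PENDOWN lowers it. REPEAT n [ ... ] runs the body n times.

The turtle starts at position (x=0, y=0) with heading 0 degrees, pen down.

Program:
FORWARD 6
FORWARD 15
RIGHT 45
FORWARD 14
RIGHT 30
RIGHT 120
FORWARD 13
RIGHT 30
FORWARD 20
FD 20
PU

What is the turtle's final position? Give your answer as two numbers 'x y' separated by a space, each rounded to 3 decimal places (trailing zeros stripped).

Executing turtle program step by step:
Start: pos=(0,0), heading=0, pen down
FD 6: (0,0) -> (6,0) [heading=0, draw]
FD 15: (6,0) -> (21,0) [heading=0, draw]
RT 45: heading 0 -> 315
FD 14: (21,0) -> (30.899,-9.899) [heading=315, draw]
RT 30: heading 315 -> 285
RT 120: heading 285 -> 165
FD 13: (30.899,-9.899) -> (18.342,-6.535) [heading=165, draw]
RT 30: heading 165 -> 135
FD 20: (18.342,-6.535) -> (4.2,7.607) [heading=135, draw]
FD 20: (4.2,7.607) -> (-9.942,21.749) [heading=135, draw]
PU: pen up
Final: pos=(-9.942,21.749), heading=135, 6 segment(s) drawn

Answer: -9.942 21.749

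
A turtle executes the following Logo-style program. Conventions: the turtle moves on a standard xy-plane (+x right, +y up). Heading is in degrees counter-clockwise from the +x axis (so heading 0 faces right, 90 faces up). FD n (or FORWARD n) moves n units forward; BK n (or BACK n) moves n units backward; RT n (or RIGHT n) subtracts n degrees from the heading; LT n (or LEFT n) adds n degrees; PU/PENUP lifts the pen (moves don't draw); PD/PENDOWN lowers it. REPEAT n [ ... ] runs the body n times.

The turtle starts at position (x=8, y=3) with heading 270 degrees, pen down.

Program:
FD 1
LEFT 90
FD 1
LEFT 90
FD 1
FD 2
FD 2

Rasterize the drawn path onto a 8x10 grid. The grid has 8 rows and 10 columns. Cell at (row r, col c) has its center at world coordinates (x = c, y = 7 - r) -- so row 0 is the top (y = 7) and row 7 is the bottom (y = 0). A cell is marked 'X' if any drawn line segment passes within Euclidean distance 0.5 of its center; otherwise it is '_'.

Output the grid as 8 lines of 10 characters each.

Answer: _________X
_________X
_________X
_________X
________XX
________XX
__________
__________

Derivation:
Segment 0: (8,3) -> (8,2)
Segment 1: (8,2) -> (9,2)
Segment 2: (9,2) -> (9,3)
Segment 3: (9,3) -> (9,5)
Segment 4: (9,5) -> (9,7)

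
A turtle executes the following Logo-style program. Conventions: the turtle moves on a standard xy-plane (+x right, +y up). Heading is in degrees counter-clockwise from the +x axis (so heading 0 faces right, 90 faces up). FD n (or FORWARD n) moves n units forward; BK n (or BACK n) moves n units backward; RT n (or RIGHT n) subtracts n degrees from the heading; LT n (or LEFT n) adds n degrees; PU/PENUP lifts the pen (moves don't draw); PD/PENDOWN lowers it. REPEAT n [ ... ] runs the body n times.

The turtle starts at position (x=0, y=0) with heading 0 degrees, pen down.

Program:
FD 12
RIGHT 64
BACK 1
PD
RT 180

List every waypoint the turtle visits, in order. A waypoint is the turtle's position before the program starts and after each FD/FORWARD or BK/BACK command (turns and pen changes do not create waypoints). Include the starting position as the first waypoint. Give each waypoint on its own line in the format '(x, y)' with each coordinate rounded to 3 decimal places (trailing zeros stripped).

Executing turtle program step by step:
Start: pos=(0,0), heading=0, pen down
FD 12: (0,0) -> (12,0) [heading=0, draw]
RT 64: heading 0 -> 296
BK 1: (12,0) -> (11.562,0.899) [heading=296, draw]
PD: pen down
RT 180: heading 296 -> 116
Final: pos=(11.562,0.899), heading=116, 2 segment(s) drawn
Waypoints (3 total):
(0, 0)
(12, 0)
(11.562, 0.899)

Answer: (0, 0)
(12, 0)
(11.562, 0.899)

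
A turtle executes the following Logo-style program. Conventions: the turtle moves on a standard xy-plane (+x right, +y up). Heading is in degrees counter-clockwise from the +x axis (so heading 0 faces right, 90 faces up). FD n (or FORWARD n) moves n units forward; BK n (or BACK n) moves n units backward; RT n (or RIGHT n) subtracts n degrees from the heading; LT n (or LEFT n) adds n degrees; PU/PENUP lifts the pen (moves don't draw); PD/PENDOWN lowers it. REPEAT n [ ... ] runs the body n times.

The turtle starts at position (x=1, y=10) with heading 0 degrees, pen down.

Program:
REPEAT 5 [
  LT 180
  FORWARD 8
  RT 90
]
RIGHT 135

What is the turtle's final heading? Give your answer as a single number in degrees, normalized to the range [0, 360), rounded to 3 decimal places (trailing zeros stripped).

Executing turtle program step by step:
Start: pos=(1,10), heading=0, pen down
REPEAT 5 [
  -- iteration 1/5 --
  LT 180: heading 0 -> 180
  FD 8: (1,10) -> (-7,10) [heading=180, draw]
  RT 90: heading 180 -> 90
  -- iteration 2/5 --
  LT 180: heading 90 -> 270
  FD 8: (-7,10) -> (-7,2) [heading=270, draw]
  RT 90: heading 270 -> 180
  -- iteration 3/5 --
  LT 180: heading 180 -> 0
  FD 8: (-7,2) -> (1,2) [heading=0, draw]
  RT 90: heading 0 -> 270
  -- iteration 4/5 --
  LT 180: heading 270 -> 90
  FD 8: (1,2) -> (1,10) [heading=90, draw]
  RT 90: heading 90 -> 0
  -- iteration 5/5 --
  LT 180: heading 0 -> 180
  FD 8: (1,10) -> (-7,10) [heading=180, draw]
  RT 90: heading 180 -> 90
]
RT 135: heading 90 -> 315
Final: pos=(-7,10), heading=315, 5 segment(s) drawn

Answer: 315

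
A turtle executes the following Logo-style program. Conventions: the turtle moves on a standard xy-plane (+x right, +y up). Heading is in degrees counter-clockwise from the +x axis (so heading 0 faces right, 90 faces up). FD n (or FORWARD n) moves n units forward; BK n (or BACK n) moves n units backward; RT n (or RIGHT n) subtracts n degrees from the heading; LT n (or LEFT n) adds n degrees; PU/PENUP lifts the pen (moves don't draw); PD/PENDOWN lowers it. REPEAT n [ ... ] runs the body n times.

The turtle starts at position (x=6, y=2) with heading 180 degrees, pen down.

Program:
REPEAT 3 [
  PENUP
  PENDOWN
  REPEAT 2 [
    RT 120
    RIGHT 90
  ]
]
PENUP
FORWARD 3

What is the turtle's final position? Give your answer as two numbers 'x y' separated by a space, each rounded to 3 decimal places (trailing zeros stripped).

Executing turtle program step by step:
Start: pos=(6,2), heading=180, pen down
REPEAT 3 [
  -- iteration 1/3 --
  PU: pen up
  PD: pen down
  REPEAT 2 [
    -- iteration 1/2 --
    RT 120: heading 180 -> 60
    RT 90: heading 60 -> 330
    -- iteration 2/2 --
    RT 120: heading 330 -> 210
    RT 90: heading 210 -> 120
  ]
  -- iteration 2/3 --
  PU: pen up
  PD: pen down
  REPEAT 2 [
    -- iteration 1/2 --
    RT 120: heading 120 -> 0
    RT 90: heading 0 -> 270
    -- iteration 2/2 --
    RT 120: heading 270 -> 150
    RT 90: heading 150 -> 60
  ]
  -- iteration 3/3 --
  PU: pen up
  PD: pen down
  REPEAT 2 [
    -- iteration 1/2 --
    RT 120: heading 60 -> 300
    RT 90: heading 300 -> 210
    -- iteration 2/2 --
    RT 120: heading 210 -> 90
    RT 90: heading 90 -> 0
  ]
]
PU: pen up
FD 3: (6,2) -> (9,2) [heading=0, move]
Final: pos=(9,2), heading=0, 0 segment(s) drawn

Answer: 9 2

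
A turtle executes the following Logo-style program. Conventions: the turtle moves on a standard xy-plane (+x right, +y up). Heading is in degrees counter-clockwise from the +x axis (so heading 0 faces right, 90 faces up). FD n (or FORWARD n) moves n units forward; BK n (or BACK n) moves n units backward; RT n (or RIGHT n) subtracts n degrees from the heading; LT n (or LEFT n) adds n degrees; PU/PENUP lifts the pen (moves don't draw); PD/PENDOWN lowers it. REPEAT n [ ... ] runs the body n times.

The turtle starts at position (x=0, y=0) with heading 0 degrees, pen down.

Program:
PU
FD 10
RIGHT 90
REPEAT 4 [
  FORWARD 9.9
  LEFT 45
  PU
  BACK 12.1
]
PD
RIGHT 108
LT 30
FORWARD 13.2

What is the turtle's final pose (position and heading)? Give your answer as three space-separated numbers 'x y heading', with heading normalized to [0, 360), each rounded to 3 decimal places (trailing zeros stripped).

Executing turtle program step by step:
Start: pos=(0,0), heading=0, pen down
PU: pen up
FD 10: (0,0) -> (10,0) [heading=0, move]
RT 90: heading 0 -> 270
REPEAT 4 [
  -- iteration 1/4 --
  FD 9.9: (10,0) -> (10,-9.9) [heading=270, move]
  LT 45: heading 270 -> 315
  PU: pen up
  BK 12.1: (10,-9.9) -> (1.444,-1.344) [heading=315, move]
  -- iteration 2/4 --
  FD 9.9: (1.444,-1.344) -> (8.444,-8.344) [heading=315, move]
  LT 45: heading 315 -> 0
  PU: pen up
  BK 12.1: (8.444,-8.344) -> (-3.656,-8.344) [heading=0, move]
  -- iteration 3/4 --
  FD 9.9: (-3.656,-8.344) -> (6.244,-8.344) [heading=0, move]
  LT 45: heading 0 -> 45
  PU: pen up
  BK 12.1: (6.244,-8.344) -> (-2.312,-16.9) [heading=45, move]
  -- iteration 4/4 --
  FD 9.9: (-2.312,-16.9) -> (4.689,-9.9) [heading=45, move]
  LT 45: heading 45 -> 90
  PU: pen up
  BK 12.1: (4.689,-9.9) -> (4.689,-22) [heading=90, move]
]
PD: pen down
RT 108: heading 90 -> 342
LT 30: heading 342 -> 12
FD 13.2: (4.689,-22) -> (17.6,-19.256) [heading=12, draw]
Final: pos=(17.6,-19.256), heading=12, 1 segment(s) drawn

Answer: 17.6 -19.256 12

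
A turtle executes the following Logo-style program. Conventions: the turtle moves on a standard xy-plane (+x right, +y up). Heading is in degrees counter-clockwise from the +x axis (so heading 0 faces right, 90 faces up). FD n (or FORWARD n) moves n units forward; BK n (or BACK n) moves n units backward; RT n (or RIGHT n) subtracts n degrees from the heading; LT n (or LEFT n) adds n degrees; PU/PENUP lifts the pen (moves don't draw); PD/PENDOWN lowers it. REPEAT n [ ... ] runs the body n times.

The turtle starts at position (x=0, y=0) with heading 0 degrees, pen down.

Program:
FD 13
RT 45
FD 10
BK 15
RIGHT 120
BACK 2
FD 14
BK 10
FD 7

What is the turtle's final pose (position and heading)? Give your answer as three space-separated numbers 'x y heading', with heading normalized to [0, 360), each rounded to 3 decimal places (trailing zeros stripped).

Executing turtle program step by step:
Start: pos=(0,0), heading=0, pen down
FD 13: (0,0) -> (13,0) [heading=0, draw]
RT 45: heading 0 -> 315
FD 10: (13,0) -> (20.071,-7.071) [heading=315, draw]
BK 15: (20.071,-7.071) -> (9.464,3.536) [heading=315, draw]
RT 120: heading 315 -> 195
BK 2: (9.464,3.536) -> (11.396,4.053) [heading=195, draw]
FD 14: (11.396,4.053) -> (-2.127,0.43) [heading=195, draw]
BK 10: (-2.127,0.43) -> (7.533,3.018) [heading=195, draw]
FD 7: (7.533,3.018) -> (0.771,1.206) [heading=195, draw]
Final: pos=(0.771,1.206), heading=195, 7 segment(s) drawn

Answer: 0.771 1.206 195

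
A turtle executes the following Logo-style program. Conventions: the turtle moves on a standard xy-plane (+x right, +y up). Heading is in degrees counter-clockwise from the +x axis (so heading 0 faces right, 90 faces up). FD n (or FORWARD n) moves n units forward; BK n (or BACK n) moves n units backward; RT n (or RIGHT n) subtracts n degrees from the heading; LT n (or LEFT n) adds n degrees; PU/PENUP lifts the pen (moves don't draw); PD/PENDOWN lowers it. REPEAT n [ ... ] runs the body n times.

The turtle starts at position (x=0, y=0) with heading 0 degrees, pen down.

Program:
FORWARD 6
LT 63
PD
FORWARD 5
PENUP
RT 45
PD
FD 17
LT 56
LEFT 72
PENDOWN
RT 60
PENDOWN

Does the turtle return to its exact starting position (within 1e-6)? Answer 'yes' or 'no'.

Executing turtle program step by step:
Start: pos=(0,0), heading=0, pen down
FD 6: (0,0) -> (6,0) [heading=0, draw]
LT 63: heading 0 -> 63
PD: pen down
FD 5: (6,0) -> (8.27,4.455) [heading=63, draw]
PU: pen up
RT 45: heading 63 -> 18
PD: pen down
FD 17: (8.27,4.455) -> (24.438,9.708) [heading=18, draw]
LT 56: heading 18 -> 74
LT 72: heading 74 -> 146
PD: pen down
RT 60: heading 146 -> 86
PD: pen down
Final: pos=(24.438,9.708), heading=86, 3 segment(s) drawn

Start position: (0, 0)
Final position: (24.438, 9.708)
Distance = 26.296; >= 1e-6 -> NOT closed

Answer: no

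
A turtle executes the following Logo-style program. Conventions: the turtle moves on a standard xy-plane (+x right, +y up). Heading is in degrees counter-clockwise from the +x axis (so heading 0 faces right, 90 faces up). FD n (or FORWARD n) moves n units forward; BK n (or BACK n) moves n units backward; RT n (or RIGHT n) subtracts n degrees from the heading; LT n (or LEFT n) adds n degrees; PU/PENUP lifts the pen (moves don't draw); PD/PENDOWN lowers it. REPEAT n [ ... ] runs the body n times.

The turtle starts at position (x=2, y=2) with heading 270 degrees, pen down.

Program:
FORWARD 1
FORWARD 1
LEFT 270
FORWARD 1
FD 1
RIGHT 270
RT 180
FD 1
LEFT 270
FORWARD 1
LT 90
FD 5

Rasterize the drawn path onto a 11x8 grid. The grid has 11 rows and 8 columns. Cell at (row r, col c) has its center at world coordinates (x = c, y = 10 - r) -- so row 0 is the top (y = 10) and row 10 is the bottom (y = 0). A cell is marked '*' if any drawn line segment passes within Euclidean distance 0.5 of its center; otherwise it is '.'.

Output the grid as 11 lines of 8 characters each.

Segment 0: (2,2) -> (2,1)
Segment 1: (2,1) -> (2,0)
Segment 2: (2,0) -> (1,0)
Segment 3: (1,0) -> (-0,0)
Segment 4: (-0,0) -> (-0,1)
Segment 5: (-0,1) -> (1,1)
Segment 6: (1,1) -> (1,6)

Answer: ........
........
........
........
.*......
.*......
.*......
.*......
.**.....
***.....
***.....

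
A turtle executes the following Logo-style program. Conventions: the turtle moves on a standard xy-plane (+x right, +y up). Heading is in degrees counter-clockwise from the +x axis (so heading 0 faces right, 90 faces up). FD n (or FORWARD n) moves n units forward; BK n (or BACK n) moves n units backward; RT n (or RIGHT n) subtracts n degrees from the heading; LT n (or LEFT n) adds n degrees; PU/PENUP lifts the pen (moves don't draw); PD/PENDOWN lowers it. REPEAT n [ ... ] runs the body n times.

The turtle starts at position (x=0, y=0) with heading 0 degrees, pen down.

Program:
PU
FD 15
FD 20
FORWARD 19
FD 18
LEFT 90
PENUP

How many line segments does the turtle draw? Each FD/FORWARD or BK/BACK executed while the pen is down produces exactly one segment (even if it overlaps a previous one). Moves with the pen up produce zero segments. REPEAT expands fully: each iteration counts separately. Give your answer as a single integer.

Answer: 0

Derivation:
Executing turtle program step by step:
Start: pos=(0,0), heading=0, pen down
PU: pen up
FD 15: (0,0) -> (15,0) [heading=0, move]
FD 20: (15,0) -> (35,0) [heading=0, move]
FD 19: (35,0) -> (54,0) [heading=0, move]
FD 18: (54,0) -> (72,0) [heading=0, move]
LT 90: heading 0 -> 90
PU: pen up
Final: pos=(72,0), heading=90, 0 segment(s) drawn
Segments drawn: 0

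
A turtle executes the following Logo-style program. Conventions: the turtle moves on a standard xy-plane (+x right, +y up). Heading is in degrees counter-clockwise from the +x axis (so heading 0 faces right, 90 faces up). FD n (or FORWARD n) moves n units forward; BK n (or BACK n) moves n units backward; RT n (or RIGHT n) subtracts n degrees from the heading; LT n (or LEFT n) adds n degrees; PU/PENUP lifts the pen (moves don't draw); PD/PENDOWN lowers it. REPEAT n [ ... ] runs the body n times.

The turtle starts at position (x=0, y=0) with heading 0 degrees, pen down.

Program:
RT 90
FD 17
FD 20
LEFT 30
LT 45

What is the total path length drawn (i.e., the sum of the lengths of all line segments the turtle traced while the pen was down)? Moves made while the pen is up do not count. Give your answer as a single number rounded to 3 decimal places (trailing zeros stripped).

Answer: 37

Derivation:
Executing turtle program step by step:
Start: pos=(0,0), heading=0, pen down
RT 90: heading 0 -> 270
FD 17: (0,0) -> (0,-17) [heading=270, draw]
FD 20: (0,-17) -> (0,-37) [heading=270, draw]
LT 30: heading 270 -> 300
LT 45: heading 300 -> 345
Final: pos=(0,-37), heading=345, 2 segment(s) drawn

Segment lengths:
  seg 1: (0,0) -> (0,-17), length = 17
  seg 2: (0,-17) -> (0,-37), length = 20
Total = 37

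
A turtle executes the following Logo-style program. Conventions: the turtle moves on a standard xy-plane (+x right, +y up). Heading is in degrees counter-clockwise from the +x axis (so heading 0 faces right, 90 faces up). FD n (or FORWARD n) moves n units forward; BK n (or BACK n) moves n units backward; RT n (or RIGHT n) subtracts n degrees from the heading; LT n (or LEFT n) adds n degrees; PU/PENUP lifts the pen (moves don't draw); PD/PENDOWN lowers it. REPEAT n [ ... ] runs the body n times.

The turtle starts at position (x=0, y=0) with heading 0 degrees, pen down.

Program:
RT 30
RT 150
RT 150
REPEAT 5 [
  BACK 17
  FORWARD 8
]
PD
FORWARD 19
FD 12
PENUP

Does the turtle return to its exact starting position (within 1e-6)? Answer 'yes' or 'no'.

Answer: no

Derivation:
Executing turtle program step by step:
Start: pos=(0,0), heading=0, pen down
RT 30: heading 0 -> 330
RT 150: heading 330 -> 180
RT 150: heading 180 -> 30
REPEAT 5 [
  -- iteration 1/5 --
  BK 17: (0,0) -> (-14.722,-8.5) [heading=30, draw]
  FD 8: (-14.722,-8.5) -> (-7.794,-4.5) [heading=30, draw]
  -- iteration 2/5 --
  BK 17: (-7.794,-4.5) -> (-22.517,-13) [heading=30, draw]
  FD 8: (-22.517,-13) -> (-15.588,-9) [heading=30, draw]
  -- iteration 3/5 --
  BK 17: (-15.588,-9) -> (-30.311,-17.5) [heading=30, draw]
  FD 8: (-30.311,-17.5) -> (-23.383,-13.5) [heading=30, draw]
  -- iteration 4/5 --
  BK 17: (-23.383,-13.5) -> (-38.105,-22) [heading=30, draw]
  FD 8: (-38.105,-22) -> (-31.177,-18) [heading=30, draw]
  -- iteration 5/5 --
  BK 17: (-31.177,-18) -> (-45.899,-26.5) [heading=30, draw]
  FD 8: (-45.899,-26.5) -> (-38.971,-22.5) [heading=30, draw]
]
PD: pen down
FD 19: (-38.971,-22.5) -> (-22.517,-13) [heading=30, draw]
FD 12: (-22.517,-13) -> (-12.124,-7) [heading=30, draw]
PU: pen up
Final: pos=(-12.124,-7), heading=30, 12 segment(s) drawn

Start position: (0, 0)
Final position: (-12.124, -7)
Distance = 14; >= 1e-6 -> NOT closed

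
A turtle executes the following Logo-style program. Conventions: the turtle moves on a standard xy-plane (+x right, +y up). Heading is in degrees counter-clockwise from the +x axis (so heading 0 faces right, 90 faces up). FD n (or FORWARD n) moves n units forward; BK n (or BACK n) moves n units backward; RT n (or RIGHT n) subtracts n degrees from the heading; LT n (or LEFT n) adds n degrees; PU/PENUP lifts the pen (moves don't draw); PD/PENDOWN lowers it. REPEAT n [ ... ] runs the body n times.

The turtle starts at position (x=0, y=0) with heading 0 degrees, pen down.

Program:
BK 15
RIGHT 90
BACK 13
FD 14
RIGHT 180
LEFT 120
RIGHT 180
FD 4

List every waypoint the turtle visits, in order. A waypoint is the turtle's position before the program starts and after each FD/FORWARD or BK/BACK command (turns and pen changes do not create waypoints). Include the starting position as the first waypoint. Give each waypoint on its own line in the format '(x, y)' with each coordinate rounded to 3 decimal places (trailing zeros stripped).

Answer: (0, 0)
(-15, 0)
(-15, 13)
(-15, -1)
(-11.536, 1)

Derivation:
Executing turtle program step by step:
Start: pos=(0,0), heading=0, pen down
BK 15: (0,0) -> (-15,0) [heading=0, draw]
RT 90: heading 0 -> 270
BK 13: (-15,0) -> (-15,13) [heading=270, draw]
FD 14: (-15,13) -> (-15,-1) [heading=270, draw]
RT 180: heading 270 -> 90
LT 120: heading 90 -> 210
RT 180: heading 210 -> 30
FD 4: (-15,-1) -> (-11.536,1) [heading=30, draw]
Final: pos=(-11.536,1), heading=30, 4 segment(s) drawn
Waypoints (5 total):
(0, 0)
(-15, 0)
(-15, 13)
(-15, -1)
(-11.536, 1)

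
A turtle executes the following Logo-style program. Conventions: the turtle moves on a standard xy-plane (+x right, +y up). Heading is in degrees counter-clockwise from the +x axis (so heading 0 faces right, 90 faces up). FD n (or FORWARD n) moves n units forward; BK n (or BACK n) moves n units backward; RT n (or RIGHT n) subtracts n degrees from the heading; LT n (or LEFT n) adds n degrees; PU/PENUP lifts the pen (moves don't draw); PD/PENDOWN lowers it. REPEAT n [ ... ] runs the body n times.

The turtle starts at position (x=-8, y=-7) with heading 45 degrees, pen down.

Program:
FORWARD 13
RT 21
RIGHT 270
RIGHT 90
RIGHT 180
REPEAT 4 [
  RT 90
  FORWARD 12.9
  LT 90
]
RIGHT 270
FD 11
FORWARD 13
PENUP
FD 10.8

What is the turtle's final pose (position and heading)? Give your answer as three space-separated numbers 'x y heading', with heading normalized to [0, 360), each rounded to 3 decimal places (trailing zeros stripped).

Answer: -5.641 17.54 294

Derivation:
Executing turtle program step by step:
Start: pos=(-8,-7), heading=45, pen down
FD 13: (-8,-7) -> (1.192,2.192) [heading=45, draw]
RT 21: heading 45 -> 24
RT 270: heading 24 -> 114
RT 90: heading 114 -> 24
RT 180: heading 24 -> 204
REPEAT 4 [
  -- iteration 1/4 --
  RT 90: heading 204 -> 114
  FD 12.9: (1.192,2.192) -> (-4.055,13.977) [heading=114, draw]
  LT 90: heading 114 -> 204
  -- iteration 2/4 --
  RT 90: heading 204 -> 114
  FD 12.9: (-4.055,13.977) -> (-9.301,25.762) [heading=114, draw]
  LT 90: heading 114 -> 204
  -- iteration 3/4 --
  RT 90: heading 204 -> 114
  FD 12.9: (-9.301,25.762) -> (-14.548,37.547) [heading=114, draw]
  LT 90: heading 114 -> 204
  -- iteration 4/4 --
  RT 90: heading 204 -> 114
  FD 12.9: (-14.548,37.547) -> (-19.795,49.331) [heading=114, draw]
  LT 90: heading 114 -> 204
]
RT 270: heading 204 -> 294
FD 11: (-19.795,49.331) -> (-15.321,39.282) [heading=294, draw]
FD 13: (-15.321,39.282) -> (-10.034,27.406) [heading=294, draw]
PU: pen up
FD 10.8: (-10.034,27.406) -> (-5.641,17.54) [heading=294, move]
Final: pos=(-5.641,17.54), heading=294, 7 segment(s) drawn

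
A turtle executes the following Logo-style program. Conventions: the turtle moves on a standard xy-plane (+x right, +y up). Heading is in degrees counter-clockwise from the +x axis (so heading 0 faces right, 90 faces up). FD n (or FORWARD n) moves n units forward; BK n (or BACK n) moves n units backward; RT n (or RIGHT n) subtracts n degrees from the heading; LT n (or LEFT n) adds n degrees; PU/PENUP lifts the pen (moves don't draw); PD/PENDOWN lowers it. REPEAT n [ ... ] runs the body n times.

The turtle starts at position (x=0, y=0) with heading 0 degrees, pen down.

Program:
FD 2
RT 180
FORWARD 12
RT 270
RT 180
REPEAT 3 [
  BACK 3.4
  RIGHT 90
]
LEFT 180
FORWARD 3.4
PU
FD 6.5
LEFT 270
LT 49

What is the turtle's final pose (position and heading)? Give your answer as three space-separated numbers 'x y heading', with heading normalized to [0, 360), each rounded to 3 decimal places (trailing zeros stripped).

Executing turtle program step by step:
Start: pos=(0,0), heading=0, pen down
FD 2: (0,0) -> (2,0) [heading=0, draw]
RT 180: heading 0 -> 180
FD 12: (2,0) -> (-10,0) [heading=180, draw]
RT 270: heading 180 -> 270
RT 180: heading 270 -> 90
REPEAT 3 [
  -- iteration 1/3 --
  BK 3.4: (-10,0) -> (-10,-3.4) [heading=90, draw]
  RT 90: heading 90 -> 0
  -- iteration 2/3 --
  BK 3.4: (-10,-3.4) -> (-13.4,-3.4) [heading=0, draw]
  RT 90: heading 0 -> 270
  -- iteration 3/3 --
  BK 3.4: (-13.4,-3.4) -> (-13.4,0) [heading=270, draw]
  RT 90: heading 270 -> 180
]
LT 180: heading 180 -> 0
FD 3.4: (-13.4,0) -> (-10,0) [heading=0, draw]
PU: pen up
FD 6.5: (-10,0) -> (-3.5,0) [heading=0, move]
LT 270: heading 0 -> 270
LT 49: heading 270 -> 319
Final: pos=(-3.5,0), heading=319, 6 segment(s) drawn

Answer: -3.5 0 319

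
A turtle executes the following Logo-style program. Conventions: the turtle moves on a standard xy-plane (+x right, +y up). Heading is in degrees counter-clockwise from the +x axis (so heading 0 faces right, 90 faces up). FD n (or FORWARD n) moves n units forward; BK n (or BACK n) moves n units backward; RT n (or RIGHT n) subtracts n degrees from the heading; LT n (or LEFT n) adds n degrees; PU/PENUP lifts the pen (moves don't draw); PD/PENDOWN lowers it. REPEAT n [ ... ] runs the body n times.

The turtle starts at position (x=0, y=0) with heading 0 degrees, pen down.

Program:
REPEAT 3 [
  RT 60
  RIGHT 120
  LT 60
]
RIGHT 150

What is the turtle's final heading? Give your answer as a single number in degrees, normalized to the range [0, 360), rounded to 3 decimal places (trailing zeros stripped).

Answer: 210

Derivation:
Executing turtle program step by step:
Start: pos=(0,0), heading=0, pen down
REPEAT 3 [
  -- iteration 1/3 --
  RT 60: heading 0 -> 300
  RT 120: heading 300 -> 180
  LT 60: heading 180 -> 240
  -- iteration 2/3 --
  RT 60: heading 240 -> 180
  RT 120: heading 180 -> 60
  LT 60: heading 60 -> 120
  -- iteration 3/3 --
  RT 60: heading 120 -> 60
  RT 120: heading 60 -> 300
  LT 60: heading 300 -> 0
]
RT 150: heading 0 -> 210
Final: pos=(0,0), heading=210, 0 segment(s) drawn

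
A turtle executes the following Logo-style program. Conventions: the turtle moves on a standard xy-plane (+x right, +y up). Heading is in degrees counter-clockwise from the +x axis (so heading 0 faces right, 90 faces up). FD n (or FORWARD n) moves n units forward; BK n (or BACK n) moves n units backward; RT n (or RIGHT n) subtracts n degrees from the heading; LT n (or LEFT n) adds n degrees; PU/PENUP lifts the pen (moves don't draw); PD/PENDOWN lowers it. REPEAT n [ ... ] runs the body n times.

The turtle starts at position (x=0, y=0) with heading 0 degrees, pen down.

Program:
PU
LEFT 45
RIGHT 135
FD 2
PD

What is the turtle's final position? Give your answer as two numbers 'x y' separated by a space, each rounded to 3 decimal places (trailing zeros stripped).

Answer: 0 -2

Derivation:
Executing turtle program step by step:
Start: pos=(0,0), heading=0, pen down
PU: pen up
LT 45: heading 0 -> 45
RT 135: heading 45 -> 270
FD 2: (0,0) -> (0,-2) [heading=270, move]
PD: pen down
Final: pos=(0,-2), heading=270, 0 segment(s) drawn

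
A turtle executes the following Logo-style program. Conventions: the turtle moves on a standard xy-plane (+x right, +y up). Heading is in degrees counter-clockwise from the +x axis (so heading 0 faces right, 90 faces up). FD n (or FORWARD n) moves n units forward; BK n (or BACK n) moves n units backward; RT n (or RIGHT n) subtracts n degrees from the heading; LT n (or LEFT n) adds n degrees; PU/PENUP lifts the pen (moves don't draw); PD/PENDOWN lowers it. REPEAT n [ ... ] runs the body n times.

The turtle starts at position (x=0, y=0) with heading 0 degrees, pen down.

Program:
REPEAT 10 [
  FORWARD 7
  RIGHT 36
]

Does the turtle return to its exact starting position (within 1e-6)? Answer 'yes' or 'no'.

Executing turtle program step by step:
Start: pos=(0,0), heading=0, pen down
REPEAT 10 [
  -- iteration 1/10 --
  FD 7: (0,0) -> (7,0) [heading=0, draw]
  RT 36: heading 0 -> 324
  -- iteration 2/10 --
  FD 7: (7,0) -> (12.663,-4.114) [heading=324, draw]
  RT 36: heading 324 -> 288
  -- iteration 3/10 --
  FD 7: (12.663,-4.114) -> (14.826,-10.772) [heading=288, draw]
  RT 36: heading 288 -> 252
  -- iteration 4/10 --
  FD 7: (14.826,-10.772) -> (12.663,-17.429) [heading=252, draw]
  RT 36: heading 252 -> 216
  -- iteration 5/10 --
  FD 7: (12.663,-17.429) -> (7,-21.544) [heading=216, draw]
  RT 36: heading 216 -> 180
  -- iteration 6/10 --
  FD 7: (7,-21.544) -> (0,-21.544) [heading=180, draw]
  RT 36: heading 180 -> 144
  -- iteration 7/10 --
  FD 7: (0,-21.544) -> (-5.663,-17.429) [heading=144, draw]
  RT 36: heading 144 -> 108
  -- iteration 8/10 --
  FD 7: (-5.663,-17.429) -> (-7.826,-10.772) [heading=108, draw]
  RT 36: heading 108 -> 72
  -- iteration 9/10 --
  FD 7: (-7.826,-10.772) -> (-5.663,-4.114) [heading=72, draw]
  RT 36: heading 72 -> 36
  -- iteration 10/10 --
  FD 7: (-5.663,-4.114) -> (0,0) [heading=36, draw]
  RT 36: heading 36 -> 0
]
Final: pos=(0,0), heading=0, 10 segment(s) drawn

Start position: (0, 0)
Final position: (0, 0)
Distance = 0; < 1e-6 -> CLOSED

Answer: yes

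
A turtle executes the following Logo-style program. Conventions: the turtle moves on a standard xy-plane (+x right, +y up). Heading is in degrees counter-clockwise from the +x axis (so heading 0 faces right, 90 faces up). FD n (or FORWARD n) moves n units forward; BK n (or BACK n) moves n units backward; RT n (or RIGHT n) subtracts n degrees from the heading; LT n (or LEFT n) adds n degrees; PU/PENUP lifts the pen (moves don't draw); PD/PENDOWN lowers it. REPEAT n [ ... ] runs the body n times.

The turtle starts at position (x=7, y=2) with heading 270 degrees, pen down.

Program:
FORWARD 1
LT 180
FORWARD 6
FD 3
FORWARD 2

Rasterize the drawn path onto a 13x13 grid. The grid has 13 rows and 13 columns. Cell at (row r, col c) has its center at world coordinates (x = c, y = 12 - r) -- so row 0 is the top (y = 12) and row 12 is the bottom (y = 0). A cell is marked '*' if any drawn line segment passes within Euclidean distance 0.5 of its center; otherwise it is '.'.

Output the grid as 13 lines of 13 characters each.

Segment 0: (7,2) -> (7,1)
Segment 1: (7,1) -> (7,7)
Segment 2: (7,7) -> (7,10)
Segment 3: (7,10) -> (7,12)

Answer: .......*.....
.......*.....
.......*.....
.......*.....
.......*.....
.......*.....
.......*.....
.......*.....
.......*.....
.......*.....
.......*.....
.......*.....
.............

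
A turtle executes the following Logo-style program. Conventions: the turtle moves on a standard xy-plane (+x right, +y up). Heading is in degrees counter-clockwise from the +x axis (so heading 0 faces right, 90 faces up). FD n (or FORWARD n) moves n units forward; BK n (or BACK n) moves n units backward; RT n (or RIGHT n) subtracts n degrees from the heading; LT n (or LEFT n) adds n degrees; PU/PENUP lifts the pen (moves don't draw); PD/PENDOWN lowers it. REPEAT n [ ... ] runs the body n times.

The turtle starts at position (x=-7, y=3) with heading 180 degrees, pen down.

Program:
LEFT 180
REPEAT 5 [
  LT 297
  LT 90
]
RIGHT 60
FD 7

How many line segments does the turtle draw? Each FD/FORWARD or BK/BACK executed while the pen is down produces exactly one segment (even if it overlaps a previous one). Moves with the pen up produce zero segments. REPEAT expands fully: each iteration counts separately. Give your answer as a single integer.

Executing turtle program step by step:
Start: pos=(-7,3), heading=180, pen down
LT 180: heading 180 -> 0
REPEAT 5 [
  -- iteration 1/5 --
  LT 297: heading 0 -> 297
  LT 90: heading 297 -> 27
  -- iteration 2/5 --
  LT 297: heading 27 -> 324
  LT 90: heading 324 -> 54
  -- iteration 3/5 --
  LT 297: heading 54 -> 351
  LT 90: heading 351 -> 81
  -- iteration 4/5 --
  LT 297: heading 81 -> 18
  LT 90: heading 18 -> 108
  -- iteration 5/5 --
  LT 297: heading 108 -> 45
  LT 90: heading 45 -> 135
]
RT 60: heading 135 -> 75
FD 7: (-7,3) -> (-5.188,9.761) [heading=75, draw]
Final: pos=(-5.188,9.761), heading=75, 1 segment(s) drawn
Segments drawn: 1

Answer: 1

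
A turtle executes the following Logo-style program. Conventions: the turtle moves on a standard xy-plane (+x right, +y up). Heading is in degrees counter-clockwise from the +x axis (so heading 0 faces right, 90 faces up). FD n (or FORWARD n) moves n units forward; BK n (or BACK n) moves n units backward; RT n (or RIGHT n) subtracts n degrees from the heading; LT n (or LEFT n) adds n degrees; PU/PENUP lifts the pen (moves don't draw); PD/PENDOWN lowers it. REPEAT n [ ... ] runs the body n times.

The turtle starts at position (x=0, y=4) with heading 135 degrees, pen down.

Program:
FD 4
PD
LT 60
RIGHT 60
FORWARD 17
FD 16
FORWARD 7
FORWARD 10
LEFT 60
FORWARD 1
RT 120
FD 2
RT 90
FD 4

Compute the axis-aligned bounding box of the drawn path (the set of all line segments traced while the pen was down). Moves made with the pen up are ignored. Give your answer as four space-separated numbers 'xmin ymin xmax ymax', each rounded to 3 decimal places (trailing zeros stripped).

Executing turtle program step by step:
Start: pos=(0,4), heading=135, pen down
FD 4: (0,4) -> (-2.828,6.828) [heading=135, draw]
PD: pen down
LT 60: heading 135 -> 195
RT 60: heading 195 -> 135
FD 17: (-2.828,6.828) -> (-14.849,18.849) [heading=135, draw]
FD 16: (-14.849,18.849) -> (-26.163,30.163) [heading=135, draw]
FD 7: (-26.163,30.163) -> (-31.113,35.113) [heading=135, draw]
FD 10: (-31.113,35.113) -> (-38.184,42.184) [heading=135, draw]
LT 60: heading 135 -> 195
FD 1: (-38.184,42.184) -> (-39.15,41.925) [heading=195, draw]
RT 120: heading 195 -> 75
FD 2: (-39.15,41.925) -> (-38.632,43.857) [heading=75, draw]
RT 90: heading 75 -> 345
FD 4: (-38.632,43.857) -> (-34.768,42.822) [heading=345, draw]
Final: pos=(-34.768,42.822), heading=345, 8 segment(s) drawn

Segment endpoints: x in {-39.15, -38.632, -38.184, -34.768, -31.113, -26.163, -14.849, -2.828, 0}, y in {4, 6.828, 18.849, 30.163, 35.113, 41.925, 42.184, 42.822, 43.857}
xmin=-39.15, ymin=4, xmax=0, ymax=43.857

Answer: -39.15 4 0 43.857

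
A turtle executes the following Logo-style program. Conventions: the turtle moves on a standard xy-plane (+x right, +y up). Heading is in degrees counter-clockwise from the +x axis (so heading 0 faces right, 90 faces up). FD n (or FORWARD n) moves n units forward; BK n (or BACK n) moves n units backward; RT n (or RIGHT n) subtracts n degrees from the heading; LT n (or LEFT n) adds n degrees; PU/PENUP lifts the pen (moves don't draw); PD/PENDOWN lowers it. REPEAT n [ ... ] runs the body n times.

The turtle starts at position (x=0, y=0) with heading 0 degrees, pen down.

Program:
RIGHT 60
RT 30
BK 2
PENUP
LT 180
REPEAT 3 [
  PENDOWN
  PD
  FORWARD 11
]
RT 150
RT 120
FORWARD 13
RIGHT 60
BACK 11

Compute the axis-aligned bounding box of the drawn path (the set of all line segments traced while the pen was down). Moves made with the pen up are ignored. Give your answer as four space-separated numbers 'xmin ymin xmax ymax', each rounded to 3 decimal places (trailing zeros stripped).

Executing turtle program step by step:
Start: pos=(0,0), heading=0, pen down
RT 60: heading 0 -> 300
RT 30: heading 300 -> 270
BK 2: (0,0) -> (0,2) [heading=270, draw]
PU: pen up
LT 180: heading 270 -> 90
REPEAT 3 [
  -- iteration 1/3 --
  PD: pen down
  PD: pen down
  FD 11: (0,2) -> (0,13) [heading=90, draw]
  -- iteration 2/3 --
  PD: pen down
  PD: pen down
  FD 11: (0,13) -> (0,24) [heading=90, draw]
  -- iteration 3/3 --
  PD: pen down
  PD: pen down
  FD 11: (0,24) -> (0,35) [heading=90, draw]
]
RT 150: heading 90 -> 300
RT 120: heading 300 -> 180
FD 13: (0,35) -> (-13,35) [heading=180, draw]
RT 60: heading 180 -> 120
BK 11: (-13,35) -> (-7.5,25.474) [heading=120, draw]
Final: pos=(-7.5,25.474), heading=120, 6 segment(s) drawn

Segment endpoints: x in {-13, -7.5, 0, 0, 0, 0, 0}, y in {0, 2, 13, 24, 25.474, 35}
xmin=-13, ymin=0, xmax=0, ymax=35

Answer: -13 0 0 35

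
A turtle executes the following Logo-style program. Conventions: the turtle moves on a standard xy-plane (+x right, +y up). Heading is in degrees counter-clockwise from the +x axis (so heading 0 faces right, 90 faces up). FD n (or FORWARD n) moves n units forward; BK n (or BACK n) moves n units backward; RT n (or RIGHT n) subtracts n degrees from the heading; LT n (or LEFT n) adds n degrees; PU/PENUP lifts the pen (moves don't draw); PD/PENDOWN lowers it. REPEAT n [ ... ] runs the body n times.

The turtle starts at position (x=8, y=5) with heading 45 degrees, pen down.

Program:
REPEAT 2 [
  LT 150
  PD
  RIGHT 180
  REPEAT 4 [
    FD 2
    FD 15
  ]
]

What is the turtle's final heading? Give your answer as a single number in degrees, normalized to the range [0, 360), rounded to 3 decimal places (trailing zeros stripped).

Executing turtle program step by step:
Start: pos=(8,5), heading=45, pen down
REPEAT 2 [
  -- iteration 1/2 --
  LT 150: heading 45 -> 195
  PD: pen down
  RT 180: heading 195 -> 15
  REPEAT 4 [
    -- iteration 1/4 --
    FD 2: (8,5) -> (9.932,5.518) [heading=15, draw]
    FD 15: (9.932,5.518) -> (24.421,9.4) [heading=15, draw]
    -- iteration 2/4 --
    FD 2: (24.421,9.4) -> (26.353,9.918) [heading=15, draw]
    FD 15: (26.353,9.918) -> (40.841,13.8) [heading=15, draw]
    -- iteration 3/4 --
    FD 2: (40.841,13.8) -> (42.773,14.317) [heading=15, draw]
    FD 15: (42.773,14.317) -> (57.262,18.2) [heading=15, draw]
    -- iteration 4/4 --
    FD 2: (57.262,18.2) -> (59.194,18.717) [heading=15, draw]
    FD 15: (59.194,18.717) -> (73.683,22.6) [heading=15, draw]
  ]
  -- iteration 2/2 --
  LT 150: heading 15 -> 165
  PD: pen down
  RT 180: heading 165 -> 345
  REPEAT 4 [
    -- iteration 1/4 --
    FD 2: (73.683,22.6) -> (75.615,22.082) [heading=345, draw]
    FD 15: (75.615,22.082) -> (90.104,18.2) [heading=345, draw]
    -- iteration 2/4 --
    FD 2: (90.104,18.2) -> (92.036,17.682) [heading=345, draw]
    FD 15: (92.036,17.682) -> (106.524,13.8) [heading=345, draw]
    -- iteration 3/4 --
    FD 2: (106.524,13.8) -> (108.456,13.282) [heading=345, draw]
    FD 15: (108.456,13.282) -> (122.945,9.4) [heading=345, draw]
    -- iteration 4/4 --
    FD 2: (122.945,9.4) -> (124.877,8.882) [heading=345, draw]
    FD 15: (124.877,8.882) -> (139.366,5) [heading=345, draw]
  ]
]
Final: pos=(139.366,5), heading=345, 16 segment(s) drawn

Answer: 345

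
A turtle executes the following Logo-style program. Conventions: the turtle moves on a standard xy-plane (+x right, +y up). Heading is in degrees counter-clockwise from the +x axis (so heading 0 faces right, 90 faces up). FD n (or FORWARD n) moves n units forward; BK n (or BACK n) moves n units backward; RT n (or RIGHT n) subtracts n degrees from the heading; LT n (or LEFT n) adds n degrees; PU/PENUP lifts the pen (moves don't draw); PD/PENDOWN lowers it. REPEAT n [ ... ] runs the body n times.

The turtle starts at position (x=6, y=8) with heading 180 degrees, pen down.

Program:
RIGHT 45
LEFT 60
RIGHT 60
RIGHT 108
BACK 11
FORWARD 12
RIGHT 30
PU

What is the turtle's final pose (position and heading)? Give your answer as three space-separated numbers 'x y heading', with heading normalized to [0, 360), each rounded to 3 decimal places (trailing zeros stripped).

Executing turtle program step by step:
Start: pos=(6,8), heading=180, pen down
RT 45: heading 180 -> 135
LT 60: heading 135 -> 195
RT 60: heading 195 -> 135
RT 108: heading 135 -> 27
BK 11: (6,8) -> (-3.801,3.006) [heading=27, draw]
FD 12: (-3.801,3.006) -> (6.891,8.454) [heading=27, draw]
RT 30: heading 27 -> 357
PU: pen up
Final: pos=(6.891,8.454), heading=357, 2 segment(s) drawn

Answer: 6.891 8.454 357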